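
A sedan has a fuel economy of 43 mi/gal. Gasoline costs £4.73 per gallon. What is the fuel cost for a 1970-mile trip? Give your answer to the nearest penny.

£216.70

Fuel = 1970 mi / 43 mpg = 45.81 gal
Cost = 45.81 gal × £4.73/gal = £216.70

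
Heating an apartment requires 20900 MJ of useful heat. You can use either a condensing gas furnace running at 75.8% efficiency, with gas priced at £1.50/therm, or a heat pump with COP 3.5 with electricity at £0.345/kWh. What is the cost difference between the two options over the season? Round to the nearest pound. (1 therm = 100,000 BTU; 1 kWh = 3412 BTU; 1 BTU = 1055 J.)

£180

Heat load = 20900 MJ = 20,900,000,000 J / 1055 = 19,810,427 BTU
Gas: input = 19,810,427 / 0.758 = 26,135,127 BTU = 261.4 therm → 261.4 × £1.50 = £392.03
Heat pump: 19,810,427 BTU / 3412 = 5,806 kWh heat; / 3.5 = 1,659 kWh in → × £0.345 = £572.32
Difference = |£392.03 − £572.32| = £180.29 ≈ £180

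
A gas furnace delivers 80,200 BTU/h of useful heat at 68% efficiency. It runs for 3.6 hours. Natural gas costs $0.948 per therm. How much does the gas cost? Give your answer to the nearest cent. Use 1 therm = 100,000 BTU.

Heat delivered = 80,200 BTU/h × 3.6 h = 288,720 BTU
Gas input = 288,720 / 0.68 = 424,588 BTU
= 424,588 / 100,000 = 4.246 therm
Cost = 4.246 × $0.948/therm = $4.03

$4.03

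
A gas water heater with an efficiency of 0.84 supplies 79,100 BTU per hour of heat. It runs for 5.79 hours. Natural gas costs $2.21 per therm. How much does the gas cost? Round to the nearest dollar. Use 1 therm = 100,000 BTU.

Heat delivered = 79,100 BTU/h × 5.79 h = 457,989 BTU
Gas input = 457,989 / 0.84 = 545,225 BTU
= 545,225 / 100,000 = 5.452 therm
Cost = 5.452 × $2.21/therm = $12.05 ≈ $12

$12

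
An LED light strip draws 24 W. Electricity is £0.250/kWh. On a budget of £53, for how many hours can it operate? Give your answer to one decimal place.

Energy budget = £53 / £0.250 per kWh = 212 kWh = 212,000 Wh
Runtime = 212,000 Wh / 24 W = 8,833 h

8833.3 h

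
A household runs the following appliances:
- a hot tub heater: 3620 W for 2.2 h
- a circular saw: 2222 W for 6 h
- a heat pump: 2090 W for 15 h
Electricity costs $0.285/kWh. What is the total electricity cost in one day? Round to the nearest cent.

$15.00

hot tub heater: 3620 W × 2.2 h = 7,964 Wh = 7.964 kWh
circular saw: 2222 W × 6 h = 13,332 Wh = 13.33 kWh
heat pump: 2090 W × 15 h = 31,350 Wh = 31.35 kWh
Total energy = 7.964 + 13.33 + 31.35 = 52.65 kWh
Cost = 52.65 kWh × $0.285 = $15.00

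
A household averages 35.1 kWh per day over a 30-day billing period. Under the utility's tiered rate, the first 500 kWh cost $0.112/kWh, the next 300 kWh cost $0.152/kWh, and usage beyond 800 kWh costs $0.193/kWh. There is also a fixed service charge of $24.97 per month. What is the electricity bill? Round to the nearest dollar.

Usage = 35.1 kWh/day × 30 days = 1053 kWh
First 500 kWh × $0.112 = $56.00
Next 300 kWh × $0.152 = $45.60
Remaining 253 kWh × $0.193 = $48.83
Energy charge = $150.43; + service $24.97 = $175.40 ≈ $175

$175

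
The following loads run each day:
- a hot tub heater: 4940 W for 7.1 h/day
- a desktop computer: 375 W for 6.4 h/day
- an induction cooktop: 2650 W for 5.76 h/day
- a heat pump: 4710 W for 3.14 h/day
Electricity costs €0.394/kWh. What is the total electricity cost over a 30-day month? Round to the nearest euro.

hot tub heater: 4940 W × 7.1 h × 30 d = 1,052,220 Wh = 1,052 kWh
desktop computer: 375 W × 6.4 h × 30 d = 72,000 Wh = 72 kWh
induction cooktop: 2650 W × 5.76 h × 30 d = 457,920 Wh = 457.9 kWh
heat pump: 4710 W × 3.14 h × 30 d = 443,682 Wh = 443.7 kWh
Total energy = 1,052 + 72 + 457.9 + 443.7 = 2,026 kWh
Cost = 2,026 kWh × €0.394 = €798.17 ≈ €798

€798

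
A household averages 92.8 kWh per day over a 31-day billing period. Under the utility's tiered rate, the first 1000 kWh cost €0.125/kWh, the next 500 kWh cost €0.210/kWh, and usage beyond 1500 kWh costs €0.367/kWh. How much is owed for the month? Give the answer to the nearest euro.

Usage = 92.8 kWh/day × 31 days = 2876.8 kWh
First 1000 kWh × €0.125 = €125.00
Next 500 kWh × €0.210 = €105.00
Remaining 1376.8 kWh × €0.367 = €505.29
Total = €735.29 ≈ €735

€735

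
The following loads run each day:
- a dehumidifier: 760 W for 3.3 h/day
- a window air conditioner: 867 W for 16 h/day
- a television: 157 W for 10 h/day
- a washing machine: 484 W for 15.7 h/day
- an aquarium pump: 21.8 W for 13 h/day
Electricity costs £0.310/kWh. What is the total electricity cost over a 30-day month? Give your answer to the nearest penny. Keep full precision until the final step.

£240.24

dehumidifier: 760 W × 3.3 h × 30 d = 75,240 Wh = 75.24 kWh
window air conditioner: 867 W × 16 h × 30 d = 416,160 Wh = 416.2 kWh
television: 157 W × 10 h × 30 d = 47,100 Wh = 47.1 kWh
washing machine: 484 W × 15.7 h × 30 d = 227,964 Wh = 228 kWh
aquarium pump: 21.8 W × 13 h × 30 d = 8,502 Wh = 8.502 kWh
Total energy = 75.24 + 416.2 + 47.1 + 228 + 8.502 = 775 kWh
Cost = 775 kWh × £0.310 = £240.24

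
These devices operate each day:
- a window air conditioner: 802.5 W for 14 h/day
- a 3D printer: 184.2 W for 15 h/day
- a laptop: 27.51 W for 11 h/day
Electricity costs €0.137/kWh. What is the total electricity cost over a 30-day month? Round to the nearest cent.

€58.78

window air conditioner: 802.5 W × 14 h × 30 d = 337,050 Wh = 337.1 kWh
3D printer: 184.2 W × 15 h × 30 d = 82,890 Wh = 82.89 kWh
laptop: 27.51 W × 11 h × 30 d = 9,078 Wh = 9.078 kWh
Total energy = 337.1 + 82.89 + 9.078 = 429 kWh
Cost = 429 kWh × €0.137 = €58.78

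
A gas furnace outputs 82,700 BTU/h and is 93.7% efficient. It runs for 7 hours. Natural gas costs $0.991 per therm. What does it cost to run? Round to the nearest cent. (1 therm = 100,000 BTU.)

Heat delivered = 82,700 BTU/h × 7 h = 578,900 BTU
Gas input = 578,900 / 0.937 = 617,823 BTU
= 617,823 / 100,000 = 6.178 therm
Cost = 6.178 × $0.991/therm = $6.12

$6.12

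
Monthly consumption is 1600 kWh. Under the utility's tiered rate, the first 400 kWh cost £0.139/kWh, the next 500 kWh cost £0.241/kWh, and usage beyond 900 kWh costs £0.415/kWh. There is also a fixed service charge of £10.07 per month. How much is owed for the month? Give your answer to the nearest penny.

First 400 kWh × £0.139 = £55.60
Next 500 kWh × £0.241 = £120.50
Remaining 700 kWh × £0.415 = £290.50
Energy charge = £466.60; + service £10.07 = £476.67

£476.67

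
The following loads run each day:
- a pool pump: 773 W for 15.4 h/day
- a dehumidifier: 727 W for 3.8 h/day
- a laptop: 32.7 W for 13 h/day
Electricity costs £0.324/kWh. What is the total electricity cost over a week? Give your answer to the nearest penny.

pool pump: 773 W × 15.4 h × 7 d = 83,329 Wh = 83.33 kWh
dehumidifier: 727 W × 3.8 h × 7 d = 19,338 Wh = 19.34 kWh
laptop: 32.7 W × 13 h × 7 d = 2,976 Wh = 2.976 kWh
Total energy = 83.33 + 19.34 + 2.976 = 105.6 kWh
Cost = 105.6 kWh × £0.324 = £34.23

£34.23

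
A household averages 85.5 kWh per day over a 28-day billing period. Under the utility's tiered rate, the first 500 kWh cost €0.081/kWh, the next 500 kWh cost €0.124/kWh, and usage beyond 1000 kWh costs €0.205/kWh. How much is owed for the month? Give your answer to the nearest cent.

€388.27

Usage = 85.5 kWh/day × 28 days = 2394 kWh
First 500 kWh × €0.081 = €40.50
Next 500 kWh × €0.124 = €62.00
Remaining 1394 kWh × €0.205 = €285.77
Total = €388.27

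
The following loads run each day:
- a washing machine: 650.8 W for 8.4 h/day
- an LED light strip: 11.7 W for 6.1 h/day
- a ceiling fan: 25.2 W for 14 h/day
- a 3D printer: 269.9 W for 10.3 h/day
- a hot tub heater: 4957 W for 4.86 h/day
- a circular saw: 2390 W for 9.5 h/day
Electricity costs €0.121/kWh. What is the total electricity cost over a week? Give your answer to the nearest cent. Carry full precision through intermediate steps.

washing machine: 650.8 W × 8.4 h × 7 d = 38,267 Wh = 38.27 kWh
LED light strip: 11.7 W × 6.1 h × 7 d = 500 Wh = 0.4996 kWh
ceiling fan: 25.2 W × 14 h × 7 d = 2,470 Wh = 2.47 kWh
3D printer: 269.9 W × 10.3 h × 7 d = 19,460 Wh = 19.46 kWh
hot tub heater: 4957 W × 4.86 h × 7 d = 168,637 Wh = 168.6 kWh
circular saw: 2390 W × 9.5 h × 7 d = 158,935 Wh = 158.9 kWh
Total energy = 38.27 + 0.4996 + 2.47 + 19.46 + 168.6 + 158.9 = 388.3 kWh
Cost = 388.3 kWh × €0.121 = €46.98

€46.98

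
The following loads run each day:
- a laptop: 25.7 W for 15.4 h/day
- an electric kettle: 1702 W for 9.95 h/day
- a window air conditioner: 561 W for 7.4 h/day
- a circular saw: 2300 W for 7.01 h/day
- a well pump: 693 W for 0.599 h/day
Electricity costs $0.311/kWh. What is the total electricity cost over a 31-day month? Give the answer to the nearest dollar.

$367

laptop: 25.7 W × 15.4 h × 31 d = 12,269 Wh = 12.27 kWh
electric kettle: 1702 W × 9.95 h × 31 d = 524,982 Wh = 525 kWh
window air conditioner: 561 W × 7.4 h × 31 d = 128,693 Wh = 128.7 kWh
circular saw: 2300 W × 7.01 h × 31 d = 499,813 Wh = 499.8 kWh
well pump: 693 W × 0.599 h × 31 d = 12,868 Wh = 12.87 kWh
Total energy = 12.27 + 525 + 128.7 + 499.8 + 12.87 = 1,179 kWh
Cost = 1,179 kWh × $0.311 = $366.55 ≈ $367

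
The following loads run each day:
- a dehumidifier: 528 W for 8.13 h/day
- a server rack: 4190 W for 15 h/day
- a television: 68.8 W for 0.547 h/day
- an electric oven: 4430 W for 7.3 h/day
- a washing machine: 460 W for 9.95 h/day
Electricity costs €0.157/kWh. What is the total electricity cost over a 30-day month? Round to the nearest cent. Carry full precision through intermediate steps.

dehumidifier: 528 W × 8.13 h × 30 d = 128,779 Wh = 128.8 kWh
server rack: 4190 W × 15 h × 30 d = 1,885,500 Wh = 1,886 kWh
television: 68.8 W × 0.547 h × 30 d = 1,129 Wh = 1.129 kWh
electric oven: 4430 W × 7.3 h × 30 d = 970,170 Wh = 970.2 kWh
washing machine: 460 W × 9.95 h × 30 d = 137,310 Wh = 137.3 kWh
Total energy = 128.8 + 1,886 + 1.129 + 970.2 + 137.3 = 3,123 kWh
Cost = 3,123 kWh × €0.157 = €490.29

€490.29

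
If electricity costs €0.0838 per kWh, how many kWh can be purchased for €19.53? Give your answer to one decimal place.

€19.53 / €0.0838 per kWh = 233.1 kWh

233.1 kWh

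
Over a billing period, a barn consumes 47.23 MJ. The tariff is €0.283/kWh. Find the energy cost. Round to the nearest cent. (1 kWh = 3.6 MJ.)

47.23 MJ × (0.27778 kWh/MJ) = 13.12 kWh
Cost = 13.12 kWh × €0.283/kWh = €3.71

€3.71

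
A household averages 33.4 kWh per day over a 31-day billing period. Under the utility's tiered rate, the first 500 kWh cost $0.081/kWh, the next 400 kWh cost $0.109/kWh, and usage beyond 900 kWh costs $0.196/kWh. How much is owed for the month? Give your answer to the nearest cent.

Usage = 33.4 kWh/day × 31 days = 1035.4 kWh
First 500 kWh × $0.081 = $40.50
Next 400 kWh × $0.109 = $43.60
Remaining 135.4 kWh × $0.196 = $26.54
Total = $110.64

$110.64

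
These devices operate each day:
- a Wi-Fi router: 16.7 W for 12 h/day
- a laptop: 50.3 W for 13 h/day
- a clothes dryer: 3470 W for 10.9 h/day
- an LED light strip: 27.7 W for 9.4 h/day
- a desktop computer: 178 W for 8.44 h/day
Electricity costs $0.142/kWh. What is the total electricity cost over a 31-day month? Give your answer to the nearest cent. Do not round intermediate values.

Wi-Fi router: 16.7 W × 12 h × 31 d = 6,212 Wh = 6.212 kWh
laptop: 50.3 W × 13 h × 31 d = 20,271 Wh = 20.27 kWh
clothes dryer: 3470 W × 10.9 h × 31 d = 1,172,513 Wh = 1,173 kWh
LED light strip: 27.7 W × 9.4 h × 31 d = 8,072 Wh = 8.072 kWh
desktop computer: 178 W × 8.44 h × 31 d = 46,572 Wh = 46.57 kWh
Total energy = 6.212 + 20.27 + 1,173 + 8.072 + 46.57 = 1,254 kWh
Cost = 1,254 kWh × $0.142 = $178.02

$178.02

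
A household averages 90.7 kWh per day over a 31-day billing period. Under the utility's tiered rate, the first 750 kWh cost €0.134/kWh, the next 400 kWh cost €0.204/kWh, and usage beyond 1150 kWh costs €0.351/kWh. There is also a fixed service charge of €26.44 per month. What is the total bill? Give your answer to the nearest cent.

Usage = 90.7 kWh/day × 31 days = 2811.7 kWh
First 750 kWh × €0.134 = €100.50
Next 400 kWh × €0.204 = €81.60
Remaining 1661.7 kWh × €0.351 = €583.26
Energy charge = €765.36; + service €26.44 = €791.80

€791.80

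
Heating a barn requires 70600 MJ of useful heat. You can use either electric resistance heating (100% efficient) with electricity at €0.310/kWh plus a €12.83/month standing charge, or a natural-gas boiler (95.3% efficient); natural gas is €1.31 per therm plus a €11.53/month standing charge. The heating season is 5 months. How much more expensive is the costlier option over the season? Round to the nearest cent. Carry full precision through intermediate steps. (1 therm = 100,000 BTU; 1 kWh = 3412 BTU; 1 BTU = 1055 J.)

€5166.64

Heat load = 70600 MJ = 70,600,000,000 J / 1055 = 66,919,431 BTU
Gas: input = 66,919,431 / 0.953 = 70,219,760 BTU = 702.2 therm → 702.2 × €1.31 = €919.88; + 5 × €11.53 standing = €977.53
Electric: 66,919,431 BTU / 3412 = 19,610 kWh → × €0.310 = €6,080.02; + 5 × €12.83 standing = €6,144.17
Difference = |€977.53 − €6,144.17| = €5,166.64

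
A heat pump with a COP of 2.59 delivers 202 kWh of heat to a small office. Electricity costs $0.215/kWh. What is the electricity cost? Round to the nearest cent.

$16.77

Electrical input = 202 kWh / 2.59 = 77.99 kWh
Cost = 77.99 × $0.215/kWh = $16.77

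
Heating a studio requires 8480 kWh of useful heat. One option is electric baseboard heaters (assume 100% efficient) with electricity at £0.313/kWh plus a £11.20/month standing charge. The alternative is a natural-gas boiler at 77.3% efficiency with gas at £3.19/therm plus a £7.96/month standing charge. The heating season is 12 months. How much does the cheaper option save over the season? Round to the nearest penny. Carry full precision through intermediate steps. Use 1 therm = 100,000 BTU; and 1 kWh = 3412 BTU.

Heat load = 8480 kWh × 3412 = 28,933,760 BTU
Gas: input = 28,933,760 / 0.773 = 37,430,479 BTU = 374.3 therm → 374.3 × £3.19 = £1,194.03; + 12 × £7.96 standing = £1,289.55
Electric: 28,933,760 BTU / 3412 = 8,480 kWh → × £0.313 = £2,654.24; + 12 × £11.20 standing = £2,788.64
Difference = |£1,289.55 − £2,788.64| = £1,499.09

£1499.09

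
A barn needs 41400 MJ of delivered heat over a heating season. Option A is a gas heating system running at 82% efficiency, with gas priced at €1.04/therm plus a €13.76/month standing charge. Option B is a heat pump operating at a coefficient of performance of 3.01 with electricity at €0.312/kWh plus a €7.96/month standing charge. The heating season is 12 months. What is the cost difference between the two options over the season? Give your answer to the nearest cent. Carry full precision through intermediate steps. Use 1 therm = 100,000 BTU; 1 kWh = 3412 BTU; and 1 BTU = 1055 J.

€624.84

Heat load = 41400 MJ = 41,400,000,000 J / 1055 = 39,241,706 BTU
Gas: input = 39,241,706 / 0.82 = 47,855,739 BTU = 478.6 therm → 478.6 × €1.04 = €497.70; + 12 × €13.76 standing = €662.82
Heat pump: 39,241,706 BTU / 3412 = 11,500 kWh heat; / 3.01 = 3,821 kWh in → × €0.312 = €1,192.14; + 12 × €7.96 standing = €1,287.66
Difference = |€662.82 − €1,287.66| = €624.84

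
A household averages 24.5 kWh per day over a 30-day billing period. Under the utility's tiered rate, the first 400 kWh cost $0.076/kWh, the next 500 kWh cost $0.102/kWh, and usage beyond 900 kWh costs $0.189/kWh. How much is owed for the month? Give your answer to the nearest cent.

$64.57

Usage = 24.5 kWh/day × 30 days = 735 kWh
First 400 kWh × $0.076 = $30.40
Next 335 kWh × $0.102 = $34.17
Remaining tier: 0 kWh (not reached)
Total = $64.57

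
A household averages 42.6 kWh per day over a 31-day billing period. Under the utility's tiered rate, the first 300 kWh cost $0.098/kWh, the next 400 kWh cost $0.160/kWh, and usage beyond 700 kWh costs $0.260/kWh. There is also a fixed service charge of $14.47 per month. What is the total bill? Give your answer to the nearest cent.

$269.23

Usage = 42.6 kWh/day × 31 days = 1320.6 kWh
First 300 kWh × $0.098 = $29.40
Next 400 kWh × $0.160 = $64.00
Remaining 620.6 kWh × $0.260 = $161.36
Energy charge = $254.76; + service $14.47 = $269.23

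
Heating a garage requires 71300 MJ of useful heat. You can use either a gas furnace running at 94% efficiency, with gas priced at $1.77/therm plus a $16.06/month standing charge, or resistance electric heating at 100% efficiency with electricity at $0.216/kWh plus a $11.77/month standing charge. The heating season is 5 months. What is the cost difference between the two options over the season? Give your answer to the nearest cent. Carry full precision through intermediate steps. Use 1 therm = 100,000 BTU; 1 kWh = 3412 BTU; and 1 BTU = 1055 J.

$2984.38

Heat load = 71300 MJ = 71,300,000,000 J / 1055 = 67,582,938 BTU
Gas: input = 67,582,938 / 0.94 = 71,896,743 BTU = 719 therm → 719 × $1.77 = $1,272.57; + 5 × $16.06 standing = $1,352.87
Electric: 67,582,938 BTU / 3412 = 19,810 kWh → × $0.216 = $4,278.40; + 5 × $11.77 standing = $4,337.25
Difference = |$1,352.87 − $4,337.25| = $2,984.38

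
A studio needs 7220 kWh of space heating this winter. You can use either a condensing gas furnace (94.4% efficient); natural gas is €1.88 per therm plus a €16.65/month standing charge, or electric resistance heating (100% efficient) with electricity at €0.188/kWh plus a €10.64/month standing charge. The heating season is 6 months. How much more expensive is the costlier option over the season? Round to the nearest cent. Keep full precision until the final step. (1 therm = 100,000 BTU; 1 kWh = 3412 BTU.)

€830.69

Heat load = 7220 kWh × 3412 = 24,634,640 BTU
Gas: input = 24,634,640 / 0.944 = 26,096,017 BTU = 261 therm → 261 × €1.88 = €490.61; + 6 × €16.65 standing = €590.51
Electric: 24,634,640 BTU / 3412 = 7,220 kWh → × €0.188 = €1,357.36; + 6 × €10.64 standing = €1,421.20
Difference = |€590.51 − €1,421.20| = €830.69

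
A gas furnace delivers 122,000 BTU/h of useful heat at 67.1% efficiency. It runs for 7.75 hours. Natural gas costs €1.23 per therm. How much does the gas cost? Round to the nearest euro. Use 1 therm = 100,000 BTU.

Heat delivered = 122,000 BTU/h × 7.75 h = 945,500 BTU
Gas input = 945,500 / 0.671 = 1,409,091 BTU
= 1,409,091 / 100,000 = 14.09 therm
Cost = 14.09 × €1.23/therm = €17.33 ≈ €17

€17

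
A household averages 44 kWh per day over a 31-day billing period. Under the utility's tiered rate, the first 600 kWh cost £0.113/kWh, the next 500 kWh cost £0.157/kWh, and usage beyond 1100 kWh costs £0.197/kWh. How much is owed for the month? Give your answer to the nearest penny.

Usage = 44 kWh/day × 31 days = 1364 kWh
First 600 kWh × £0.113 = £67.80
Next 500 kWh × £0.157 = £78.50
Remaining 264 kWh × £0.197 = £52.01
Total = £198.31

£198.31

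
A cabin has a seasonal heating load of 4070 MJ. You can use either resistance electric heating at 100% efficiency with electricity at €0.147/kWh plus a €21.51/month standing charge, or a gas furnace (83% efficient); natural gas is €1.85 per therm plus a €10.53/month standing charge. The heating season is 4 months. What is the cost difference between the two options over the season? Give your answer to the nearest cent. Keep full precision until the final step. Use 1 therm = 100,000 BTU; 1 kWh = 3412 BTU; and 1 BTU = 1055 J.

Heat load = 4070 MJ = 4,070,000,000 J / 1055 = 3,857,820 BTU
Gas: input = 3,857,820 / 0.83 = 4,647,976 BTU = 46.48 therm → 46.48 × €1.85 = €85.99; + 4 × €10.53 standing = €128.11
Electric: 3,857,820 BTU / 3412 = 1,131 kWh → × €0.147 = €166.21; + 4 × €21.51 standing = €252.25
Difference = |€128.11 − €252.25| = €124.14

€124.14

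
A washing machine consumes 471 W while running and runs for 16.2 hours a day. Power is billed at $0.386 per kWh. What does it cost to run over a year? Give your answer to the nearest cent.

Energy = 471 W × 16.2 h/day × 365 days = 2,785,023 Wh = 2,785 kWh
Cost = 2,785 kWh × $0.386/kWh = $1,075.02

$1075.02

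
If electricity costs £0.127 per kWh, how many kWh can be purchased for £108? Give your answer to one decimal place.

£108 / £0.127 per kWh = 850.4 kWh

850.4 kWh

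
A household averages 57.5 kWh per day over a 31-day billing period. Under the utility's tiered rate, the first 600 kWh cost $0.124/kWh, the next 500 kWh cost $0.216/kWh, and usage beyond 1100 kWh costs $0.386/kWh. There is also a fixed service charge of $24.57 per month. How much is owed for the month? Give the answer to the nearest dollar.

$470

Usage = 57.5 kWh/day × 31 days = 1782.5 kWh
First 600 kWh × $0.124 = $74.40
Next 500 kWh × $0.216 = $108.00
Remaining 682.5 kWh × $0.386 = $263.44
Energy charge = $445.85; + service $24.57 = $470.42 ≈ $470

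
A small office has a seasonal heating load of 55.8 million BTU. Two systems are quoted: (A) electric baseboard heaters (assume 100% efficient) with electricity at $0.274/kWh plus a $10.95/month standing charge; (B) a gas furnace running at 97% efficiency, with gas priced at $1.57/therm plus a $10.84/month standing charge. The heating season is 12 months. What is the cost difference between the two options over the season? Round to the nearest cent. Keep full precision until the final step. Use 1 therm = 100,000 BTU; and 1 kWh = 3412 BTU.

$3579.17

Heat load = 55.8 × 10⁶ BTU = 55,800,000 BTU
Gas: input = 55,800,000 / 0.97 = 57,525,773 BTU = 575.3 therm → 575.3 × $1.57 = $903.15; + 12 × $10.84 standing = $1,033.23
Electric: 55,800,000 BTU / 3412 = 16,350 kWh → × $0.274 = $4,481.01; + 12 × $10.95 standing = $4,612.41
Difference = |$1,033.23 − $4,612.41| = $3,579.17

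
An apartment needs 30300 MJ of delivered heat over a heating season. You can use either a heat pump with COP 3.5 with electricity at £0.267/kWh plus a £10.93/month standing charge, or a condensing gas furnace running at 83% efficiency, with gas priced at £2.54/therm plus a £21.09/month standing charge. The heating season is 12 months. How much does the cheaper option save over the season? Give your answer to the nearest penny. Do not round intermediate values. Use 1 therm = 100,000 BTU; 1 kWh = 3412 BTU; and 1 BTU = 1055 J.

Heat load = 30300 MJ = 30,300,000,000 J / 1055 = 28,720,379 BTU
Gas: input = 28,720,379 / 0.83 = 34,602,866 BTU = 346 therm → 346 × £2.54 = £878.91; + 12 × £21.09 standing = £1,131.99
Heat pump: 28,720,379 BTU / 3412 = 8,417 kWh heat; / 3.5 = 2,405 kWh in → × £0.267 = £642.13; + 12 × £10.93 standing = £773.29
Difference = |£1,131.99 − £773.29| = £358.70

£358.70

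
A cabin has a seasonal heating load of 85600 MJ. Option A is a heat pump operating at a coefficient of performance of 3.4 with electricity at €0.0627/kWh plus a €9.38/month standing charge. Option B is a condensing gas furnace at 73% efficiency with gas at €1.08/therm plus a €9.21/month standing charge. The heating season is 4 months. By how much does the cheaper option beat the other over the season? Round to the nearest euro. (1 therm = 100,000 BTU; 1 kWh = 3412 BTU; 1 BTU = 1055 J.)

Heat load = 85600 MJ = 85,600,000,000 J / 1055 = 81,137,441 BTU
Gas: input = 81,137,441 / 0.730 = 111,147,179 BTU = 1,111 therm → 1,111 × €1.08 = €1,200.39; + 4 × €9.21 standing = €1,237.23
Heat pump: 81,137,441 BTU / 3412 = 23,780 kWh heat; / 3.4 = 6,994 kWh in → × €0.0627 = €438.53; + 4 × €9.38 standing = €476.05
Difference = |€1,237.23 − €476.05| = €761.18 ≈ €761

€761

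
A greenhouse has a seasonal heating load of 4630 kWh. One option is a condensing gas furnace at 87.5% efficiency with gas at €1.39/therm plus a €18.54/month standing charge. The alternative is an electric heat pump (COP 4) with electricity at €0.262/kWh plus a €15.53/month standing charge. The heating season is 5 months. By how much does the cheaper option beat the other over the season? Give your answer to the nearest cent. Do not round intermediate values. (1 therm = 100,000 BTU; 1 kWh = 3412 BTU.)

€37.26

Heat load = 4630 kWh × 3412 = 15,797,560 BTU
Gas: input = 15,797,560 / 0.875 = 18,054,354 BTU = 180.5 therm → 180.5 × €1.39 = €250.96; + 5 × €18.54 standing = €343.66
Heat pump: 15,797,560 BTU / 3412 = 4,630 kWh heat; / 4 = 1,158 kWh in → × €0.262 = €303.26; + 5 × €15.53 standing = €380.91
Difference = |€343.66 − €380.91| = €37.26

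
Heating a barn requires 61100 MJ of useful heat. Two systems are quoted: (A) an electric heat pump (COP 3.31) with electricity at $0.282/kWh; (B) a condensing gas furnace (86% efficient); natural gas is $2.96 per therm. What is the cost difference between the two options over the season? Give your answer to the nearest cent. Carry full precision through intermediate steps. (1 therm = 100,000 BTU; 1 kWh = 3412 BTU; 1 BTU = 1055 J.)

Heat load = 61100 MJ = 61,100,000,000 J / 1055 = 57,914,692 BTU
Gas: input = 57,914,692 / 0.86 = 67,342,665 BTU = 673.4 therm → 673.4 × $2.96 = $1,993.34
Heat pump: 57,914,692 BTU / 3412 = 16,970 kWh heat; / 3.31 = 5,128 kWh in → × $0.282 = $1,446.11
Difference = |$1,993.34 − $1,446.11| = $547.23

$547.23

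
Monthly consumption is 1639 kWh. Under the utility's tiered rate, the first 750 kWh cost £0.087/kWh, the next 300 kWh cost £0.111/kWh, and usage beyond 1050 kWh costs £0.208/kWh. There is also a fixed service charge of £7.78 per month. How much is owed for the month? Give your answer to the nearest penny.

First 750 kWh × £0.087 = £65.25
Next 300 kWh × £0.111 = £33.30
Remaining 589 kWh × £0.208 = £122.51
Energy charge = £221.06; + service £7.78 = £228.84

£228.84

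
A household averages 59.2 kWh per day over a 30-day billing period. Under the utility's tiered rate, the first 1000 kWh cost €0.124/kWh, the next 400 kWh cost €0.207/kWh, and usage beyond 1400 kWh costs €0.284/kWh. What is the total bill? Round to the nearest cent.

Usage = 59.2 kWh/day × 30 days = 1776 kWh
First 1000 kWh × €0.124 = €124.00
Next 400 kWh × €0.207 = €82.80
Remaining 376 kWh × €0.284 = €106.78
Total = €313.58

€313.58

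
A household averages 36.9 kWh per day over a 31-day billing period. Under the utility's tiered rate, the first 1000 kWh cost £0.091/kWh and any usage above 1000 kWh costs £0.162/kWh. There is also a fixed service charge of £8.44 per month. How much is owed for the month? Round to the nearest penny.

Usage = 36.9 kWh/day × 31 days = 1143.9 kWh
First 1000 kWh × £0.091 = £91.00
Remaining 143.9 kWh × £0.162 = £23.31
Energy charge = £114.31; + service £8.44 = £122.75

£122.75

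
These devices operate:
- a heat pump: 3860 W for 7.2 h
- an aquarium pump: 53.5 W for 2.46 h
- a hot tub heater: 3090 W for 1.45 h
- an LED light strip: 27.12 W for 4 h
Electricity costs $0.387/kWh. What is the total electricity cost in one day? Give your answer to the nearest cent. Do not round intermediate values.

$12.58

heat pump: 3860 W × 7.2 h = 27,792 Wh = 27.79 kWh
aquarium pump: 53.5 W × 2.46 h = 132 Wh = 0.1316 kWh
hot tub heater: 3090 W × 1.45 h = 4,480 Wh = 4.481 kWh
LED light strip: 27.12 W × 4 h = 108 Wh = 0.1085 kWh
Total energy = 27.79 + 0.1316 + 4.481 + 0.1085 = 32.51 kWh
Cost = 32.51 kWh × $0.387 = $12.58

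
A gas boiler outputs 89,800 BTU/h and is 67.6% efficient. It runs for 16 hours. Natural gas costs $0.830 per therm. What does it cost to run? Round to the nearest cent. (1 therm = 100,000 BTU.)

$17.64

Heat delivered = 89,800 BTU/h × 16 h = 1,436,800 BTU
Gas input = 1,436,800 / 0.676 = 2,125,444 BTU
= 2,125,444 / 100,000 = 21.25 therm
Cost = 21.25 × $0.830/therm = $17.64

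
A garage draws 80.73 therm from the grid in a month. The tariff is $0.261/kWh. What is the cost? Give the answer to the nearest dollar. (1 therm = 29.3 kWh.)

$617

80.73 therm × (29.3 kWh/therm) = 2,365 kWh
Cost = 2,365 kWh × $0.261/kWh = $617.37 ≈ $617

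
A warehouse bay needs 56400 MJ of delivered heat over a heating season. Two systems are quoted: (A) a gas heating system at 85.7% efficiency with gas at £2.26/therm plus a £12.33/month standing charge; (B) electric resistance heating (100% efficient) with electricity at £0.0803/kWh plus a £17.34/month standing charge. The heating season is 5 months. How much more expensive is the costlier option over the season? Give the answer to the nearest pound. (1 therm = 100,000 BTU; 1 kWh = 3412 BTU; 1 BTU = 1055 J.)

£127

Heat load = 56400 MJ = 56,400,000,000 J / 1055 = 53,459,716 BTU
Gas: input = 53,459,716 / 0.857 = 62,380,065 BTU = 623.8 therm → 623.8 × £2.26 = £1,409.79; + 5 × £12.33 standing = £1,471.44
Electric: 53,459,716 BTU / 3412 = 15,670 kWh → × £0.0803 = £1,258.15; + 5 × £17.34 standing = £1,344.85
Difference = |£1,471.44 − £1,344.85| = £126.59 ≈ £127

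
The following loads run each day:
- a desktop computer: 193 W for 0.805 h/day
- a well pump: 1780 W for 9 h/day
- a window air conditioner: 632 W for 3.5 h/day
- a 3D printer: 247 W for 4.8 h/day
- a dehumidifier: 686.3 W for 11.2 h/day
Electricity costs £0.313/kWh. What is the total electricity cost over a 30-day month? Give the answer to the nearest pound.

desktop computer: 193 W × 0.805 h × 30 d = 4,661 Wh = 4.661 kWh
well pump: 1780 W × 9 h × 30 d = 480,600 Wh = 480.6 kWh
window air conditioner: 632 W × 3.5 h × 30 d = 66,360 Wh = 66.36 kWh
3D printer: 247 W × 4.8 h × 30 d = 35,568 Wh = 35.57 kWh
dehumidifier: 686.3 W × 11.2 h × 30 d = 230,597 Wh = 230.6 kWh
Total energy = 4.661 + 480.6 + 66.36 + 35.57 + 230.6 = 817.8 kWh
Cost = 817.8 kWh × £0.313 = £255.97 ≈ £256

£256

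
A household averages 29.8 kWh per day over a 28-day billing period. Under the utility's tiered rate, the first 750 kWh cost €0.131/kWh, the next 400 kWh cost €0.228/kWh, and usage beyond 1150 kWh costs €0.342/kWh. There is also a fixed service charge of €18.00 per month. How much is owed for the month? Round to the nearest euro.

€135

Usage = 29.8 kWh/day × 28 days = 834.4 kWh
First 750 kWh × €0.131 = €98.25
Next 84.4 kWh × €0.228 = €19.24
Remaining tier: 0 kWh (not reached)
Energy charge = €117.49; + service €18.00 = €135.49 ≈ €135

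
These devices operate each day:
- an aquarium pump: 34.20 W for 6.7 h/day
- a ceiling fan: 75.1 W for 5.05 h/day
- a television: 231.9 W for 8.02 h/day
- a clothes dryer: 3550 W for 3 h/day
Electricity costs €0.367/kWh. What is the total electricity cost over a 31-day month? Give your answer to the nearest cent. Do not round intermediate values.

aquarium pump: 34.20 W × 6.7 h × 31 d = 7,103 Wh = 7.103 kWh
ceiling fan: 75.1 W × 5.05 h × 31 d = 11,757 Wh = 11.76 kWh
television: 231.9 W × 8.02 h × 31 d = 57,655 Wh = 57.65 kWh
clothes dryer: 3550 W × 3 h × 31 d = 330,150 Wh = 330.1 kWh
Total energy = 7.103 + 11.76 + 57.65 + 330.1 = 406.7 kWh
Cost = 406.7 kWh × €0.367 = €149.25

€149.25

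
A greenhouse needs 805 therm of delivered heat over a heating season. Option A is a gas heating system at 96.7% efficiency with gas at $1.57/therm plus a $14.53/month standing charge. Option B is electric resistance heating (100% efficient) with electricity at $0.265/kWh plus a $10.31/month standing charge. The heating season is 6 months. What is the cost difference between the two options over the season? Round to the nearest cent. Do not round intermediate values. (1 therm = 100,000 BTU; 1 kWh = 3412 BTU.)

Heat load = 805 therm × 100,000 = 80,500,000 BTU
Gas: input = 80,500,000 / 0.967 = 83,247,156 BTU = 832.5 therm → 832.5 × $1.57 = $1,306.98; + 6 × $14.53 standing = $1,394.16
Electric: 80,500,000 BTU / 3412 = 23,590 kWh → × $0.265 = $6,252.20; + 6 × $10.31 standing = $6,314.06
Difference = |$1,394.16 − $6,314.06| = $4,919.90

$4919.90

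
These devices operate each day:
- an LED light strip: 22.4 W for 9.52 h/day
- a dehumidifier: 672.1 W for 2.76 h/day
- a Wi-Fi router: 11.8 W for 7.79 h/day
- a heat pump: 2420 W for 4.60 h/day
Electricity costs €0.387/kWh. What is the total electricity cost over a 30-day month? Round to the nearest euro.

€154

LED light strip: 22.4 W × 9.52 h × 30 d = 6,397 Wh = 6.397 kWh
dehumidifier: 672.1 W × 2.76 h × 30 d = 55,650 Wh = 55.65 kWh
Wi-Fi router: 11.8 W × 7.79 h × 30 d = 2,758 Wh = 2.758 kWh
heat pump: 2420 W × 4.60 h × 30 d = 333,960 Wh = 334 kWh
Total energy = 6.397 + 55.65 + 2.758 + 334 = 398.8 kWh
Cost = 398.8 kWh × €0.387 = €154.32 ≈ €154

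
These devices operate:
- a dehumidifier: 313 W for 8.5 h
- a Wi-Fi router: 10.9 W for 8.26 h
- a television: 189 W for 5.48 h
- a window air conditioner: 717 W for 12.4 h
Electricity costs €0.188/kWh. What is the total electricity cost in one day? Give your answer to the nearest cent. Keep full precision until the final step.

dehumidifier: 313 W × 8.5 h = 2,660 Wh = 2.66 kWh
Wi-Fi router: 10.9 W × 8.26 h = 90 Wh = 0.09003 kWh
television: 189 W × 5.48 h = 1,036 Wh = 1.036 kWh
window air conditioner: 717 W × 12.4 h = 8,891 Wh = 8.891 kWh
Total energy = 2.66 + 0.09003 + 1.036 + 8.891 = 12.68 kWh
Cost = 12.68 kWh × €0.188 = €2.38

€2.38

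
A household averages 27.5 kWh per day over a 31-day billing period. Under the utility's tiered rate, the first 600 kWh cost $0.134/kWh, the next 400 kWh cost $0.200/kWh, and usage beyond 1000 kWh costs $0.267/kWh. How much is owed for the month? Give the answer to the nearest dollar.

Usage = 27.5 kWh/day × 31 days = 852.5 kWh
First 600 kWh × $0.134 = $80.40
Next 252.5 kWh × $0.200 = $50.50
Remaining tier: 0 kWh (not reached)
Total = $130.90 ≈ $131

$131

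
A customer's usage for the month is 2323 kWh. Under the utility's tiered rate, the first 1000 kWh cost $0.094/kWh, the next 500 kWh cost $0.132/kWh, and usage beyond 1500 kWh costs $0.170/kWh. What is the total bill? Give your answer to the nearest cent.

First 1000 kWh × $0.094 = $94.00
Next 500 kWh × $0.132 = $66.00
Remaining 823 kWh × $0.170 = $139.91
Total = $299.91

$299.91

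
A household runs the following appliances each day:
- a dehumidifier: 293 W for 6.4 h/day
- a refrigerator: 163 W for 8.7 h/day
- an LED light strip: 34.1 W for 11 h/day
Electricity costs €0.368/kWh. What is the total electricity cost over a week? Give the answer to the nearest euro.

€9

dehumidifier: 293 W × 6.4 h × 7 d = 13,126 Wh = 13.13 kWh
refrigerator: 163 W × 8.7 h × 7 d = 9,927 Wh = 9.927 kWh
LED light strip: 34.1 W × 11 h × 7 d = 2,626 Wh = 2.626 kWh
Total energy = 13.13 + 9.927 + 2.626 = 25.68 kWh
Cost = 25.68 kWh × €0.368 = €9.45 ≈ €9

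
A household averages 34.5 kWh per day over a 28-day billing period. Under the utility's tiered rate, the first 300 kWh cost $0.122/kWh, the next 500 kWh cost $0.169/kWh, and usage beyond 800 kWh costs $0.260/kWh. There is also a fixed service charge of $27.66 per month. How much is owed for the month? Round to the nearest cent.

$191.92

Usage = 34.5 kWh/day × 28 days = 966 kWh
First 300 kWh × $0.122 = $36.60
Next 500 kWh × $0.169 = $84.50
Remaining 166 kWh × $0.260 = $43.16
Energy charge = $164.26; + service $27.66 = $191.92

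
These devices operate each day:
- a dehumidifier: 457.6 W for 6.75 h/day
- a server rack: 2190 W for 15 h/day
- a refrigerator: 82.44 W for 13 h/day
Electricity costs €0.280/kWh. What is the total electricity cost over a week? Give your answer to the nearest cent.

€72.54

dehumidifier: 457.6 W × 6.75 h × 7 d = 21,622 Wh = 21.62 kWh
server rack: 2190 W × 15 h × 7 d = 229,950 Wh = 229.9 kWh
refrigerator: 82.44 W × 13 h × 7 d = 7,502 Wh = 7.502 kWh
Total energy = 21.62 + 229.9 + 7.502 = 259.1 kWh
Cost = 259.1 kWh × €0.280 = €72.54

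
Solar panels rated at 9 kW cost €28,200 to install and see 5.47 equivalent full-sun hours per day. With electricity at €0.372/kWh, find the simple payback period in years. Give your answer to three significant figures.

Daily generation = 9 kW × 5.47 h = 49.23 kWh
Annual generation = 49.23 × 365 = 17969 kWh
Annual savings = 17969 × €0.372 = €6,684.45
Payback = €28,200 / €6,684.45 = 4.22 years

4.22 years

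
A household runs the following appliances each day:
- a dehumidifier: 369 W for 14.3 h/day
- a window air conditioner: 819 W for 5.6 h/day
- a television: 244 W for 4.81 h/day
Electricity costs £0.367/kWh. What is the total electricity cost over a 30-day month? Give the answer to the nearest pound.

dehumidifier: 369 W × 14.3 h × 30 d = 158,301 Wh = 158.3 kWh
window air conditioner: 819 W × 5.6 h × 30 d = 137,592 Wh = 137.6 kWh
television: 244 W × 4.81 h × 30 d = 35,209 Wh = 35.21 kWh
Total energy = 158.3 + 137.6 + 35.21 = 331.1 kWh
Cost = 331.1 kWh × £0.367 = £121.51 ≈ £122

£122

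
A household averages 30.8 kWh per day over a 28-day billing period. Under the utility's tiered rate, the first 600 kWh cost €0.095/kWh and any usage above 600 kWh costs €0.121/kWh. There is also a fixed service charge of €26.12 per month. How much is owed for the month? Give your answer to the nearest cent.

€114.87

Usage = 30.8 kWh/day × 28 days = 862.4 kWh
First 600 kWh × €0.095 = €57.00
Remaining 262.4 kWh × €0.121 = €31.75
Energy charge = €88.75; + service €26.12 = €114.87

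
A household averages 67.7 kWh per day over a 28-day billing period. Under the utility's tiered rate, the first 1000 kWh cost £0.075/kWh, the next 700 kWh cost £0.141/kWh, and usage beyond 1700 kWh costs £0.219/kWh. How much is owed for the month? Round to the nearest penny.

£216.54

Usage = 67.7 kWh/day × 28 days = 1895.6 kWh
First 1000 kWh × £0.075 = £75.00
Next 700 kWh × £0.141 = £98.70
Remaining 195.6 kWh × £0.219 = £42.84
Total = £216.54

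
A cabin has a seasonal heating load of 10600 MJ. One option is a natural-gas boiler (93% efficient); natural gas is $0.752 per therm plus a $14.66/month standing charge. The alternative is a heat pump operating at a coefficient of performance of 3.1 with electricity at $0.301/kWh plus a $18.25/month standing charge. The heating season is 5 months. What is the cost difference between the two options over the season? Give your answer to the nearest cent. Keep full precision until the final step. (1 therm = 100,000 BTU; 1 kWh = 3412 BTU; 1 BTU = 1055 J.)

$222.63

Heat load = 10600 MJ = 10,600,000,000 J / 1055 = 10,047,393 BTU
Gas: input = 10,047,393 / 0.93 = 10,803,649 BTU = 108 therm → 108 × $0.752 = $81.24; + 5 × $14.66 standing = $154.54
Heat pump: 10,047,393 BTU / 3412 = 2,945 kWh heat; / 3.1 = 949.9 kWh in → × $0.301 = $285.92; + 5 × $18.25 standing = $377.17
Difference = |$154.54 − $377.17| = $222.63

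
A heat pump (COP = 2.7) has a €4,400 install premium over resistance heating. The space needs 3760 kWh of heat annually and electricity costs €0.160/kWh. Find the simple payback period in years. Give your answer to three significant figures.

Resistance: 3760 kWh × €0.160 = €601.60/yr
Heat pump: 3760 / 2.7 = 1393 kWh in → × €0.160 = €222.81/yr
Annual savings = €378.79
Payback = €4,400 / €378.79 = 11.6 years

11.6 years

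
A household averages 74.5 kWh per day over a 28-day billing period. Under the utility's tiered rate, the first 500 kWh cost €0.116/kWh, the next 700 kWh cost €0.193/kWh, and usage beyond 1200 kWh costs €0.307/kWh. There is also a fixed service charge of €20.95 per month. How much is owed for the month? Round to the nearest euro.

€486

Usage = 74.5 kWh/day × 28 days = 2086 kWh
First 500 kWh × €0.116 = €58.00
Next 700 kWh × €0.193 = €135.10
Remaining 886 kWh × €0.307 = €272.00
Energy charge = €465.10; + service €20.95 = €486.05 ≈ €486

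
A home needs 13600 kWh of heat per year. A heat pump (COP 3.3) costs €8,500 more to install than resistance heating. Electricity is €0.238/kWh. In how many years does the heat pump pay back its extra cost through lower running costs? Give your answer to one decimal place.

Resistance: 13600 kWh × €0.238 = €3,236.80/yr
Heat pump: 13600 / 3.3 = 4121 kWh in → × €0.238 = €980.85/yr
Annual savings = €2,255.95
Payback = €8,500 / €2,255.95 = 3.77 years

3.8 years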